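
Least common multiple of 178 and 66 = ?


GCD(178, 66) = 2
LCM = 178*66/2 = 11748/2 = 5874

LCM = 5874


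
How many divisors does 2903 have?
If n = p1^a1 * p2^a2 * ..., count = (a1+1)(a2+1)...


2903 = 2903^1
d(2903) = (1+1) = 2

2 divisors


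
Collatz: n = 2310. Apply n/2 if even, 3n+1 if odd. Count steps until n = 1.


2310 → 1155 → 3466 → 1733 → 5200 → 2600 → 1300 → 650 → 325 → 976 → 488 → 244 → 122 → 61 → 184 → 92 → 46 → 23 → 70 → 35 → 106 → 53 → 160 → 80 → 40 → 20 → 10 → 5 → 16 → 8 → 4 → 2 → 1
Total steps = 32

32 steps


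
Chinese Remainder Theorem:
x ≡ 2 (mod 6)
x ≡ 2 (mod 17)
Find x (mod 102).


M = 6*17 = 102
M1 = M/6 = 17, M2 = M/17 = 6
M1^(-1) mod 6 = 5, M2^(-1) mod 17 = 3
x = 2*17*5 + 2*6*3 = 206
206 mod 102 = 2
Check: 2 mod 6 = 2 ✓, 2 mod 17 = 2 ✓

x ≡ 2 (mod 102)


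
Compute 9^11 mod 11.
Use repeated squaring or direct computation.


9^1 mod 11 = 9
9^2 mod 11 = 4
9^3 mod 11 = 3
9^4 mod 11 = 5
9^5 mod 11 = 1
9^6 mod 11 = 9
9^7 mod 11 = 4
9^8 mod 11 = 3
9^9 mod 11 = 5
9^10 mod 11 = 1
9^11 mod 11 = 9


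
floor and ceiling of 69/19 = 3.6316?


69/19 = 3.6316
floor = 3
ceil = 4

floor = 3, ceil = 4


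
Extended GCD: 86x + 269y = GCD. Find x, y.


Tabular extended Euclidean (each row: r = 86*s + 269*t):
r=86, s=1, t=0
r=269, s=0, t=1
q=0: r=86, s=1, t=0   [86*(1) + 269*(0) = 86]
q=3: r=11, s=-3, t=1   [86*(-3) + 269*(1) = 11]
q=7: r=9, s=22, t=-7   [86*(22) + 269*(-7) = 9]
q=1: r=2, s=-25, t=8   [86*(-25) + 269*(8) = 2]
q=4: r=1, s=122, t=-39   [86*(122) + 269*(-39) = 1]
q=2: r=0, s=-269, t=86   [86*(-269) + 269*(86) = 0]
GCD = 1; from the row with r=1: x=122, y=-39
Check: 86*(122) + 269*(-39) = 10492 - 10491 = 1

GCD = 1, x = 122, y = -39


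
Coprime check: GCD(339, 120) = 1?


Euclidean algorithm:
339 = 2 * 120 + 99
120 = 1 * 99 + 21
99 = 4 * 21 + 15
21 = 1 * 15 + 6
15 = 2 * 6 + 3
6 = 2 * 3 + 0
GCD(339, 120) = 3

No, not coprime (GCD = 3)


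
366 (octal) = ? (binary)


366 (base 8) = 246 (decimal)
246 (decimal) = 11110110 (base 2)


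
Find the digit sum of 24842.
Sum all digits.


2 + 4 + 8 + 4 + 2 = 20


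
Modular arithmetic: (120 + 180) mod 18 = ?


120 + 180 = 300
300 mod 18 = 12


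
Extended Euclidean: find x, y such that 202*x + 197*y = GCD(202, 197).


Tabular extended Euclidean (each row: r = 202*s + 197*t):
r=202, s=1, t=0
r=197, s=0, t=1
q=1: r=5, s=1, t=-1   [202*(1) + 197*(-1) = 5]
q=39: r=2, s=-39, t=40   [202*(-39) + 197*(40) = 2]
q=2: r=1, s=79, t=-81   [202*(79) + 197*(-81) = 1]
q=2: r=0, s=-197, t=202   [202*(-197) + 197*(202) = 0]
GCD = 1; from the row with r=1: x=79, y=-81
Check: 202*(79) + 197*(-81) = 15958 - 15957 = 1

GCD = 1, x = 79, y = -81


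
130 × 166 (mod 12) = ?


130 × 166 = 21580
21580 mod 12 = 4


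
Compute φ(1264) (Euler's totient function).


1264 = 2^4 × 79
Prime factors: 2, 79
φ(1264) = 1264 × (1-1/2) × (1-1/79)
= 1264 × 1/2 × 78/79 = 624

φ(1264) = 624


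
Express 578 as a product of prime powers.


578 / 2 = 289
289 / 17 = 17
17 / 17 = 1
578 = 2 × 17^2


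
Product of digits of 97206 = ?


9 × 7 × 2 × 0 × 6 = 0


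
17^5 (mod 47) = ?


17^1 mod 47 = 17
17^2 mod 47 = 7
17^3 mod 47 = 25
17^4 mod 47 = 2
17^5 mod 47 = 34


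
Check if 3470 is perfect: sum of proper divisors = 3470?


Proper divisors of 3470: 1, 2, 5, 10, 347, 694, 1735
Sum = 1 + 2 + 5 + 10 + 347 + 694 + 1735 = 2794

No, 3470 is not perfect (2794 ≠ 3470)


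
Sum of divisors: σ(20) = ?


Divisors of 20: 1, 2, 4, 5, 10, 20
Sum = 1 + 2 + 4 + 5 + 10 + 20 = 42

σ(20) = 42


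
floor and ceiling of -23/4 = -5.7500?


-23/4 = -5.7500
floor = -6
ceil = -5

floor = -6, ceil = -5


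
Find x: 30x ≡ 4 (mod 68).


GCD(30, 68) = 2 divides 4
Divide: 15x ≡ 2 (mod 34)
x ≡ 16 (mod 34)


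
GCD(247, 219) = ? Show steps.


247 = 1 * 219 + 28
219 = 7 * 28 + 23
28 = 1 * 23 + 5
23 = 4 * 5 + 3
5 = 1 * 3 + 2
3 = 1 * 2 + 1
2 = 2 * 1 + 0
GCD = 1


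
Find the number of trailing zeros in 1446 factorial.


floor(1446/5) = 289
floor(1446/25) = 57
floor(1446/125) = 11
floor(1446/625) = 2
Total = 359

359 trailing zeros


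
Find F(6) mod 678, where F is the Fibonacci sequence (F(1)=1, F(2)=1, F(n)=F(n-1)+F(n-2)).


F(k) mod 678 for k=1..6:
1, 1, 2, 3, 5, 8
F(6) mod 678 = 8


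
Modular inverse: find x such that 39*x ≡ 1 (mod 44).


Use the extended Euclidean algorithm on (44, 39); each row r = 44*s + 39*t:
r=44, s=1, t=0
r=39, s=0, t=1
q=1: r=5, s=1, t=-1   [44*(1) + 39*(-1) = 5]
q=7: r=4, s=-7, t=8   [44*(-7) + 39*(8) = 4]
q=1: r=1, s=8, t=-9   [44*(8) + 39*(-9) = 1]
q=4: r=0, s=-39, t=44   [44*(-39) + 39*(44) = 0]
GCD = 1 with t = -9, so 39*(-9) ≡ 1 (mod 44)
Inverse = -9 mod 44 = 35
Check: 39 * 35 = 1365 ≡ 1 (mod 44)

39^(-1) ≡ 35 (mod 44)


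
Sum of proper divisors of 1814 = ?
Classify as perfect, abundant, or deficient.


Proper divisors: 1, 2, 907
Sum = 1 + 2 + 907 = 910
910 < 1814 → deficient

s(1814) = 910 (deficient)


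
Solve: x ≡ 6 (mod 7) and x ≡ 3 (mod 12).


M = 7*12 = 84
M1 = M/7 = 12, M2 = M/12 = 7
M1^(-1) mod 7 = 3, M2^(-1) mod 12 = 7
x = 6*12*3 + 3*7*7 = 363
363 mod 84 = 27
Check: 27 mod 7 = 6 ✓, 27 mod 12 = 3 ✓

x ≡ 27 (mod 84)


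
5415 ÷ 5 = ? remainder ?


5415 = 5 * 1083 + 0
Check: 5415 + 0 = 5415

q = 1083, r = 0


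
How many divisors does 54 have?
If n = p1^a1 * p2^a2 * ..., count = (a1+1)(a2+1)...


54 = 2^1 × 3^3
d(54) = (1+1) × (3+1) = 8

8 divisors


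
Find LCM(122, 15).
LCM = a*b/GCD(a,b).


GCD(122, 15) = 1
LCM = 122*15/1 = 1830/1 = 1830

LCM = 1830


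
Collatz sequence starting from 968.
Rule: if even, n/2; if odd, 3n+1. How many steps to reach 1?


968 → 484 → 242 → 121 → 364 → 182 → 91 → 274 → 137 → 412 → 206 → 103 → 310 → 155 → 466 → 233 → 700 → 350 → 175 → 526 → 263 → 790 → 395 → 1186 → 593 → 1780 → 890 → 445 → 1336 → 668 → 334 → 167 → 502 → 251 → 754 → 377 → 1132 → 566 → 283 → 850 → 425 → 1276 → 638 → 319 → 958 → 479 → 1438 → 719 → 2158 → 1079 → 3238 → 1619 → 4858 → 2429 → 7288 → 3644 → 1822 → 911 → 2734 → 1367 → 4102 → 2051 → 6154 → 3077 → 9232 → 4616 → 2308 → 1154 → 577 → 1732 → 866 → 433 → 1300 → 650 → 325 → 976 → 488 → 244 → 122 → 61 → 184 → 92 → 46 → 23 → 70 → 35 → 106 → 53 → 160 → 80 → 40 → 20 → 10 → 5 → 16 → 8 → 4 → 2 → 1
Total steps = 98

98 steps


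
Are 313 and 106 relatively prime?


Euclidean algorithm:
313 = 2 * 106 + 101
106 = 1 * 101 + 5
101 = 20 * 5 + 1
5 = 5 * 1 + 0
GCD(313, 106) = 1

Yes, coprime (GCD = 1)


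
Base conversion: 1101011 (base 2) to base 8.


1101011 (base 2) = 107 (decimal)
107 (decimal) = 153 (base 8)


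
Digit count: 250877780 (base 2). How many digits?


250877780 in base 2 = 1110111101000001011101010100
Number of digits = 28

28 digits (base 2)


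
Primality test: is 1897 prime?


1897 / 7 = 271 (exact division)
1897 is NOT prime.

No, 1897 is not prime


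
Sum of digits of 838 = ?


8 + 3 + 8 = 19


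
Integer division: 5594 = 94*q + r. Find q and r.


5594 = 94 * 59 + 48
Check: 5546 + 48 = 5594

q = 59, r = 48


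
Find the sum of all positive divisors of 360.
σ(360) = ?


Divisors of 360: 1, 2, 3, 4, 5, 6, 8, 9, 10, 12, 15, 18, 20, 24, 30, 36, 40, 45, 60, 72, 90, 120, 180, 360
Sum = 1 + 2 + 3 + 4 + 5 + 6 + 8 + 9 + 10 + 12 + 15 + 18 + 20 + 24 + 30 + 36 + 40 + 45 + 60 + 72 + 90 + 120 + 180 + 360 = 1170

σ(360) = 1170


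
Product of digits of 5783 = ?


5 × 7 × 8 × 3 = 840


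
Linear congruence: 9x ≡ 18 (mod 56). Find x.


GCD(9, 56) = 1, unique solution
a^(-1) mod 56 = 25
x = 25 * 18 mod 56 = 2

x ≡ 2 (mod 56)


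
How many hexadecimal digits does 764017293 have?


764017293 in base 16 = 2D89FA8D
Number of digits = 8

8 digits (base 16)


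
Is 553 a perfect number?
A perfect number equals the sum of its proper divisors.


Proper divisors of 553: 1, 7, 79
Sum = 1 + 7 + 79 = 87

No, 553 is not perfect (87 ≠ 553)


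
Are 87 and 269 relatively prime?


Euclidean algorithm:
269 = 3 * 87 + 8
87 = 10 * 8 + 7
8 = 1 * 7 + 1
7 = 7 * 1 + 0
GCD(87, 269) = 1

Yes, coprime (GCD = 1)


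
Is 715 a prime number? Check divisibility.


715 / 5 = 143 (exact division)
715 is NOT prime.

No, 715 is not prime


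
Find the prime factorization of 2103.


2103 / 3 = 701
701 / 701 = 1
2103 = 3 × 701


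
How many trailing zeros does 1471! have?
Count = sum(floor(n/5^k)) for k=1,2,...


floor(1471/5) = 294
floor(1471/25) = 58
floor(1471/125) = 11
floor(1471/625) = 2
Total = 365

365 trailing zeros


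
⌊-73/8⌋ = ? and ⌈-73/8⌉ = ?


-73/8 = -9.1250
floor = -10
ceil = -9

floor = -10, ceil = -9


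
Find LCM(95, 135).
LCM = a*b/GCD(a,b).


GCD(95, 135) = 5
LCM = 95*135/5 = 12825/5 = 2565

LCM = 2565


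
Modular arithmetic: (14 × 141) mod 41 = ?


14 × 141 = 1974
1974 mod 41 = 6


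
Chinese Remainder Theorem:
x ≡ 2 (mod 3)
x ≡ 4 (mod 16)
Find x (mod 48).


M = 3*16 = 48
M1 = M/3 = 16, M2 = M/16 = 3
M1^(-1) mod 3 = 1, M2^(-1) mod 16 = 11
x = 2*16*1 + 4*3*11 = 164
164 mod 48 = 20
Check: 20 mod 3 = 2 ✓, 20 mod 16 = 4 ✓

x ≡ 20 (mod 48)


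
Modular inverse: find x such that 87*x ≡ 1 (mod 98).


Use the extended Euclidean algorithm on (98, 87); each row r = 98*s + 87*t:
r=98, s=1, t=0
r=87, s=0, t=1
q=1: r=11, s=1, t=-1   [98*(1) + 87*(-1) = 11]
q=7: r=10, s=-7, t=8   [98*(-7) + 87*(8) = 10]
q=1: r=1, s=8, t=-9   [98*(8) + 87*(-9) = 1]
q=10: r=0, s=-87, t=98   [98*(-87) + 87*(98) = 0]
GCD = 1 with t = -9, so 87*(-9) ≡ 1 (mod 98)
Inverse = -9 mod 98 = 89
Check: 87 * 89 = 7743 ≡ 1 (mod 98)

87^(-1) ≡ 89 (mod 98)


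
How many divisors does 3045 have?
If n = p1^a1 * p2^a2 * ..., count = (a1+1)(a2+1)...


3045 = 3^1 × 5^1 × 7^1 × 29^1
d(3045) = (1+1) × (1+1) × (1+1) × (1+1) = 16

16 divisors


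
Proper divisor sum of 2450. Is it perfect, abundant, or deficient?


Proper divisors: 1, 2, 5, 7, 10, 14, 25, 35, 49, 50, 70, 98, 175, 245, 350, 490, 1225
Sum = 1 + 2 + 5 + 7 + 10 + 14 + 25 + 35 + 49 + 50 + 70 + 98 + 175 + 245 + 350 + 490 + 1225 = 2851
2851 > 2450 → abundant

s(2450) = 2851 (abundant)


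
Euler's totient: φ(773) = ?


773 = 773
Prime factors: 773
φ(773) = 773 × (1-1/773)
= 773 × 772/773 = 772

φ(773) = 772


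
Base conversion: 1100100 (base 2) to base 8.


1100100 (base 2) = 100 (decimal)
100 (decimal) = 144 (base 8)


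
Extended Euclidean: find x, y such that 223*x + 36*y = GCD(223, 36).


Tabular extended Euclidean (each row: r = 223*s + 36*t):
r=223, s=1, t=0
r=36, s=0, t=1
q=6: r=7, s=1, t=-6   [223*(1) + 36*(-6) = 7]
q=5: r=1, s=-5, t=31   [223*(-5) + 36*(31) = 1]
q=7: r=0, s=36, t=-223   [223*(36) + 36*(-223) = 0]
GCD = 1; from the row with r=1: x=-5, y=31
Check: 223*(-5) + 36*(31) = -1115 + 1116 = 1

GCD = 1, x = -5, y = 31


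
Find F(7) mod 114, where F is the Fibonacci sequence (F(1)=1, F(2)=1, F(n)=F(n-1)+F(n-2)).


F(k) mod 114 for k=1..7:
1, 1, 2, 3, 5, 8, 13
F(7) mod 114 = 13


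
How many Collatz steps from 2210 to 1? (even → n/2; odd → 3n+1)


2210 → 1105 → 3316 → 1658 → 829 → 2488 → 1244 → 622 → 311 → 934 → 467 → 1402 → 701 → 2104 → 1052 → 526 → 263 → 790 → 395 → 1186 → 593 → 1780 → 890 → 445 → 1336 → 668 → 334 → 167 → 502 → 251 → 754 → 377 → 1132 → 566 → 283 → 850 → 425 → 1276 → 638 → 319 → 958 → 479 → 1438 → 719 → 2158 → 1079 → 3238 → 1619 → 4858 → 2429 → 7288 → 3644 → 1822 → 911 → 2734 → 1367 → 4102 → 2051 → 6154 → 3077 → 9232 → 4616 → 2308 → 1154 → 577 → 1732 → 866 → 433 → 1300 → 650 → 325 → 976 → 488 → 244 → 122 → 61 → 184 → 92 → 46 → 23 → 70 → 35 → 106 → 53 → 160 → 80 → 40 → 20 → 10 → 5 → 16 → 8 → 4 → 2 → 1
Total steps = 94

94 steps


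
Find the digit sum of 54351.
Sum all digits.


5 + 4 + 3 + 5 + 1 = 18


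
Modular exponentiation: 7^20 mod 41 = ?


7^1 mod 41 = 7
7^2 mod 41 = 8
7^3 mod 41 = 15
7^4 mod 41 = 23
7^5 mod 41 = 38
7^6 mod 41 = 20
7^7 mod 41 = 17
7^8 mod 41 = 37
7^9 mod 41 = 13
7^10 mod 41 = 9
7^11 mod 41 = 22
7^12 mod 41 = 31
7^13 mod 41 = 12
7^14 mod 41 = 2
7^15 mod 41 = 14
7^16 mod 41 = 16
7^17 mod 41 = 30
7^18 mod 41 = 5
7^19 mod 41 = 35
7^20 mod 41 = 40


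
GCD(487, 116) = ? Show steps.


487 = 4 * 116 + 23
116 = 5 * 23 + 1
23 = 23 * 1 + 0
GCD = 1


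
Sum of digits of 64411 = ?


6 + 4 + 4 + 1 + 1 = 16


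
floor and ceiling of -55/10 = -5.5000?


-55/10 = -5.5000
floor = -6
ceil = -5

floor = -6, ceil = -5


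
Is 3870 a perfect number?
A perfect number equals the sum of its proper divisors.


Proper divisors of 3870: 1, 2, 3, 5, 6, 9, 10, 15, 18, 30, 43, 45, 86, 90, 129, 215, 258, 387, 430, 645, 774, 1290, 1935
Sum = 1 + 2 + 3 + 5 + 6 + 9 + 10 + 15 + 18 + 30 + 43 + 45 + 86 + 90 + 129 + 215 + 258 + 387 + 430 + 645 + 774 + 1290 + 1935 = 6426

No, 3870 is not perfect (6426 ≠ 3870)


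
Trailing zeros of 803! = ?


floor(803/5) = 160
floor(803/25) = 32
floor(803/125) = 6
floor(803/625) = 1
Total = 199

199 trailing zeros


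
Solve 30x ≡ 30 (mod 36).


GCD(30, 36) = 6 divides 30
Divide: 5x ≡ 5 (mod 6)
x ≡ 1 (mod 6)


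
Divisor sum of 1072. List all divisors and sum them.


Divisors of 1072: 1, 2, 4, 8, 16, 67, 134, 268, 536, 1072
Sum = 1 + 2 + 4 + 8 + 16 + 67 + 134 + 268 + 536 + 1072 = 2108

σ(1072) = 2108


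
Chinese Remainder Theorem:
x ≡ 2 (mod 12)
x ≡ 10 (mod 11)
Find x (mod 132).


M = 12*11 = 132
M1 = M/12 = 11, M2 = M/11 = 12
M1^(-1) mod 12 = 11, M2^(-1) mod 11 = 1
x = 2*11*11 + 10*12*1 = 362
362 mod 132 = 98
Check: 98 mod 12 = 2 ✓, 98 mod 11 = 10 ✓

x ≡ 98 (mod 132)


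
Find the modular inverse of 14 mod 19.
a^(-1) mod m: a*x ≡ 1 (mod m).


Use the extended Euclidean algorithm on (19, 14); each row r = 19*s + 14*t:
r=19, s=1, t=0
r=14, s=0, t=1
q=1: r=5, s=1, t=-1   [19*(1) + 14*(-1) = 5]
q=2: r=4, s=-2, t=3   [19*(-2) + 14*(3) = 4]
q=1: r=1, s=3, t=-4   [19*(3) + 14*(-4) = 1]
q=4: r=0, s=-14, t=19   [19*(-14) + 14*(19) = 0]
GCD = 1 with t = -4, so 14*(-4) ≡ 1 (mod 19)
Inverse = -4 mod 19 = 15
Check: 14 * 15 = 210 ≡ 1 (mod 19)

14^(-1) ≡ 15 (mod 19)


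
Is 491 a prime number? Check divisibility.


Check divisors up to sqrt(491) = 22.1585
No divisors found.
491 is prime.

Yes, 491 is prime


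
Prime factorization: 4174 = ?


4174 / 2 = 2087
2087 / 2087 = 1
4174 = 2 × 2087


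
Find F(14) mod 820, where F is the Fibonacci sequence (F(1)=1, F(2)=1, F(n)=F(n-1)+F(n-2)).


F(k) mod 820 for k=1..14:
1, 1, 2, 3, 5, 8, 13, 21, 34, 55, 89, 144, 233, 377
F(14) mod 820 = 377


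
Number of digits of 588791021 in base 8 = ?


588791021 in base 8 = 4306036355
Number of digits = 10

10 digits (base 8)


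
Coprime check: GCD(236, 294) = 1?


Euclidean algorithm:
294 = 1 * 236 + 58
236 = 4 * 58 + 4
58 = 14 * 4 + 2
4 = 2 * 2 + 0
GCD(236, 294) = 2

No, not coprime (GCD = 2)


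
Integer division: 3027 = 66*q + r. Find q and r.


3027 = 66 * 45 + 57
Check: 2970 + 57 = 3027

q = 45, r = 57


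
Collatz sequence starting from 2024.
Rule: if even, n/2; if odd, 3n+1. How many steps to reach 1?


2024 → 1012 → 506 → 253 → 760 → 380 → 190 → 95 → 286 → 143 → 430 → 215 → 646 → 323 → 970 → 485 → 1456 → 728 → 364 → 182 → 91 → 274 → 137 → 412 → 206 → 103 → 310 → 155 → 466 → 233 → 700 → 350 → 175 → 526 → 263 → 790 → 395 → 1186 → 593 → 1780 → 890 → 445 → 1336 → 668 → 334 → 167 → 502 → 251 → 754 → 377 → 1132 → 566 → 283 → 850 → 425 → 1276 → 638 → 319 → 958 → 479 → 1438 → 719 → 2158 → 1079 → 3238 → 1619 → 4858 → 2429 → 7288 → 3644 → 1822 → 911 → 2734 → 1367 → 4102 → 2051 → 6154 → 3077 → 9232 → 4616 → 2308 → 1154 → 577 → 1732 → 866 → 433 → 1300 → 650 → 325 → 976 → 488 → 244 → 122 → 61 → 184 → 92 → 46 → 23 → 70 → 35 → 106 → 53 → 160 → 80 → 40 → 20 → 10 → 5 → 16 → 8 → 4 → 2 → 1
Total steps = 112

112 steps


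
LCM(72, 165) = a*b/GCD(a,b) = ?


GCD(72, 165) = 3
LCM = 72*165/3 = 11880/3 = 3960

LCM = 3960


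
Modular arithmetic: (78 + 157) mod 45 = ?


78 + 157 = 235
235 mod 45 = 10


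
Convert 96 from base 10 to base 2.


96 (base 10) = 96 (decimal)
96 (decimal) = 1100000 (base 2)


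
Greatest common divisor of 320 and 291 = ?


320 = 1 * 291 + 29
291 = 10 * 29 + 1
29 = 29 * 1 + 0
GCD = 1


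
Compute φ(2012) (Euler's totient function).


2012 = 2^2 × 503
Prime factors: 2, 503
φ(2012) = 2012 × (1-1/2) × (1-1/503)
= 2012 × 1/2 × 502/503 = 1004

φ(2012) = 1004


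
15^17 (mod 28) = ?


15^1 mod 28 = 15
15^2 mod 28 = 1
15^3 mod 28 = 15
15^4 mod 28 = 1
15^5 mod 28 = 15
15^6 mod 28 = 1
15^7 mod 28 = 15
15^8 mod 28 = 1
15^9 mod 28 = 15
15^10 mod 28 = 1
15^11 mod 28 = 15
15^12 mod 28 = 1
15^13 mod 28 = 15
15^14 mod 28 = 1
15^15 mod 28 = 15
15^16 mod 28 = 1
15^17 mod 28 = 15


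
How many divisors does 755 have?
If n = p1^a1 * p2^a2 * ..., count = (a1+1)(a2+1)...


755 = 5^1 × 151^1
d(755) = (1+1) × (1+1) = 4

4 divisors


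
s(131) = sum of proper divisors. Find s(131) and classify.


Proper divisors: 1
Sum = 1 = 1
1 < 131 → deficient

s(131) = 1 (deficient)


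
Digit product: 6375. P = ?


6 × 3 × 7 × 5 = 630


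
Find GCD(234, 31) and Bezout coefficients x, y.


Tabular extended Euclidean (each row: r = 234*s + 31*t):
r=234, s=1, t=0
r=31, s=0, t=1
q=7: r=17, s=1, t=-7   [234*(1) + 31*(-7) = 17]
q=1: r=14, s=-1, t=8   [234*(-1) + 31*(8) = 14]
q=1: r=3, s=2, t=-15   [234*(2) + 31*(-15) = 3]
q=4: r=2, s=-9, t=68   [234*(-9) + 31*(68) = 2]
q=1: r=1, s=11, t=-83   [234*(11) + 31*(-83) = 1]
q=2: r=0, s=-31, t=234   [234*(-31) + 31*(234) = 0]
GCD = 1; from the row with r=1: x=11, y=-83
Check: 234*(11) + 31*(-83) = 2574 - 2573 = 1

GCD = 1, x = 11, y = -83


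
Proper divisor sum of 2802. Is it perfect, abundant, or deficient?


Proper divisors: 1, 2, 3, 6, 467, 934, 1401
Sum = 1 + 2 + 3 + 6 + 467 + 934 + 1401 = 2814
2814 > 2802 → abundant

s(2802) = 2814 (abundant)


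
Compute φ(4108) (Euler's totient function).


4108 = 2^2 × 13 × 79
Prime factors: 2, 13, 79
φ(4108) = 4108 × (1-1/2) × (1-1/13) × (1-1/79)
= 4108 × 1/2 × 12/13 × 78/79 = 1872

φ(4108) = 1872


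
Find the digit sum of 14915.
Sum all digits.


1 + 4 + 9 + 1 + 5 = 20


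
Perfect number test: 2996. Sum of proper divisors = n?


Proper divisors of 2996: 1, 2, 4, 7, 14, 28, 107, 214, 428, 749, 1498
Sum = 1 + 2 + 4 + 7 + 14 + 28 + 107 + 214 + 428 + 749 + 1498 = 3052

No, 2996 is not perfect (3052 ≠ 2996)


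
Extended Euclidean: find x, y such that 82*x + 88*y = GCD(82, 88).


Tabular extended Euclidean (each row: r = 82*s + 88*t):
r=82, s=1, t=0
r=88, s=0, t=1
q=0: r=82, s=1, t=0   [82*(1) + 88*(0) = 82]
q=1: r=6, s=-1, t=1   [82*(-1) + 88*(1) = 6]
q=13: r=4, s=14, t=-13   [82*(14) + 88*(-13) = 4]
q=1: r=2, s=-15, t=14   [82*(-15) + 88*(14) = 2]
q=2: r=0, s=44, t=-41   [82*(44) + 88*(-41) = 0]
GCD = 2; from the row with r=2: x=-15, y=14
Check: 82*(-15) + 88*(14) = -1230 + 1232 = 2

GCD = 2, x = -15, y = 14


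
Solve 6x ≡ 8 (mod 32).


GCD(6, 32) = 2 divides 8
Divide: 3x ≡ 4 (mod 16)
x ≡ 12 (mod 16)


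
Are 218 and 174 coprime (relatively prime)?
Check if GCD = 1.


Euclidean algorithm:
218 = 1 * 174 + 44
174 = 3 * 44 + 42
44 = 1 * 42 + 2
42 = 21 * 2 + 0
GCD(218, 174) = 2

No, not coprime (GCD = 2)


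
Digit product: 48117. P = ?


4 × 8 × 1 × 1 × 7 = 224


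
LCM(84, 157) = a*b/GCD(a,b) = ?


GCD(84, 157) = 1
LCM = 84*157/1 = 13188/1 = 13188

LCM = 13188


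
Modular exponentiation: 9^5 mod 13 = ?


9^1 mod 13 = 9
9^2 mod 13 = 3
9^3 mod 13 = 1
9^4 mod 13 = 9
9^5 mod 13 = 3


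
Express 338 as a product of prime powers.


338 / 2 = 169
169 / 13 = 13
13 / 13 = 1
338 = 2 × 13^2


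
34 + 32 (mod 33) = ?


34 + 32 = 66
66 mod 33 = 0


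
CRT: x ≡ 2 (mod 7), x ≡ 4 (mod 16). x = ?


M = 7*16 = 112
M1 = M/7 = 16, M2 = M/16 = 7
M1^(-1) mod 7 = 4, M2^(-1) mod 16 = 7
x = 2*16*4 + 4*7*7 = 324
324 mod 112 = 100
Check: 100 mod 7 = 2 ✓, 100 mod 16 = 4 ✓

x ≡ 100 (mod 112)


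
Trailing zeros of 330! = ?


floor(330/5) = 66
floor(330/25) = 13
floor(330/125) = 2
Total = 81

81 trailing zeros


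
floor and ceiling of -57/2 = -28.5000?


-57/2 = -28.5000
floor = -29
ceil = -28

floor = -29, ceil = -28


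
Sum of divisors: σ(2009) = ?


Divisors of 2009: 1, 7, 41, 49, 287, 2009
Sum = 1 + 7 + 41 + 49 + 287 + 2009 = 2394

σ(2009) = 2394


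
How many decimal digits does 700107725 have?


700107725 has 9 digits in base 10
floor(log10(700107725)) + 1 = floor(8.8452) + 1 = 9

9 digits (base 10)


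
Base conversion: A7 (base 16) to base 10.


A7 (base 16) = 167 (decimal)
167 (decimal) = 167 (base 10)


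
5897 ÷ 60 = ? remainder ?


5897 = 60 * 98 + 17
Check: 5880 + 17 = 5897

q = 98, r = 17


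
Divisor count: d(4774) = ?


4774 = 2^1 × 7^1 × 11^1 × 31^1
d(4774) = (1+1) × (1+1) × (1+1) × (1+1) = 16

16 divisors


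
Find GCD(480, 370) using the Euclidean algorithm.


480 = 1 * 370 + 110
370 = 3 * 110 + 40
110 = 2 * 40 + 30
40 = 1 * 30 + 10
30 = 3 * 10 + 0
GCD = 10


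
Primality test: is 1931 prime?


Check divisors up to sqrt(1931) = 43.9431
No divisors found.
1931 is prime.

Yes, 1931 is prime


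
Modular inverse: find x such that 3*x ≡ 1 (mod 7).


Use the extended Euclidean algorithm on (7, 3); each row r = 7*s + 3*t:
r=7, s=1, t=0
r=3, s=0, t=1
q=2: r=1, s=1, t=-2   [7*(1) + 3*(-2) = 1]
q=3: r=0, s=-3, t=7   [7*(-3) + 3*(7) = 0]
GCD = 1 with t = -2, so 3*(-2) ≡ 1 (mod 7)
Inverse = -2 mod 7 = 5
Check: 3 * 5 = 15 ≡ 1 (mod 7)

3^(-1) ≡ 5 (mod 7)


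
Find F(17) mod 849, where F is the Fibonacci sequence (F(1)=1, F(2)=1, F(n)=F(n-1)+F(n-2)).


F(k) mod 849 for k=1..17:
1, 1, 2, 3, 5, 8, 13, 21, 34, 55, 89, 144, 233, 377, 610, 138, 748
F(17) mod 849 = 748


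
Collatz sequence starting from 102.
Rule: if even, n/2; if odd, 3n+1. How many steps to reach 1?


102 → 51 → 154 → 77 → 232 → 116 → 58 → 29 → 88 → 44 → 22 → 11 → 34 → 17 → 52 → 26 → 13 → 40 → 20 → 10 → 5 → 16 → 8 → 4 → 2 → 1
Total steps = 25

25 steps


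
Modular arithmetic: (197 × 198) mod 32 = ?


197 × 198 = 39006
39006 mod 32 = 30


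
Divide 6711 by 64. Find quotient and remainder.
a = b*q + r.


6711 = 64 * 104 + 55
Check: 6656 + 55 = 6711

q = 104, r = 55


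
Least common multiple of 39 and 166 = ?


GCD(39, 166) = 1
LCM = 39*166/1 = 6474/1 = 6474

LCM = 6474


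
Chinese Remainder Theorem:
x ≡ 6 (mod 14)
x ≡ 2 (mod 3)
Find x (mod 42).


M = 14*3 = 42
M1 = M/14 = 3, M2 = M/3 = 14
M1^(-1) mod 14 = 5, M2^(-1) mod 3 = 2
x = 6*3*5 + 2*14*2 = 146
146 mod 42 = 20
Check: 20 mod 14 = 6 ✓, 20 mod 3 = 2 ✓

x ≡ 20 (mod 42)


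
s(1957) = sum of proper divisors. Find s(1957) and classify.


Proper divisors: 1, 19, 103
Sum = 1 + 19 + 103 = 123
123 < 1957 → deficient

s(1957) = 123 (deficient)


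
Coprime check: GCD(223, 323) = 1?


Euclidean algorithm:
323 = 1 * 223 + 100
223 = 2 * 100 + 23
100 = 4 * 23 + 8
23 = 2 * 8 + 7
8 = 1 * 7 + 1
7 = 7 * 1 + 0
GCD(223, 323) = 1

Yes, coprime (GCD = 1)


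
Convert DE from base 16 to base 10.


DE (base 16) = 222 (decimal)
222 (decimal) = 222 (base 10)


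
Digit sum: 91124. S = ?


9 + 1 + 1 + 2 + 4 = 17


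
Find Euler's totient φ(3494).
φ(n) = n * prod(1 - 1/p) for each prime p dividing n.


3494 = 2 × 1747
Prime factors: 2, 1747
φ(3494) = 3494 × (1-1/2) × (1-1/1747)
= 3494 × 1/2 × 1746/1747 = 1746

φ(3494) = 1746


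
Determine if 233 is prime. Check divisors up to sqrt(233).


Check divisors up to sqrt(233) = 15.2643
No divisors found.
233 is prime.

Yes, 233 is prime


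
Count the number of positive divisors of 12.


12 = 2^2 × 3^1
d(12) = (2+1) × (1+1) = 6

6 divisors


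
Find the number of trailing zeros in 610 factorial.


floor(610/5) = 122
floor(610/25) = 24
floor(610/125) = 4
Total = 150

150 trailing zeros


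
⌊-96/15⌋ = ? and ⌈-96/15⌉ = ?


-96/15 = -6.4000
floor = -7
ceil = -6

floor = -7, ceil = -6


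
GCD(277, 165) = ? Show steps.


277 = 1 * 165 + 112
165 = 1 * 112 + 53
112 = 2 * 53 + 6
53 = 8 * 6 + 5
6 = 1 * 5 + 1
5 = 5 * 1 + 0
GCD = 1


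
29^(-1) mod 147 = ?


Use the extended Euclidean algorithm on (147, 29); each row r = 147*s + 29*t:
r=147, s=1, t=0
r=29, s=0, t=1
q=5: r=2, s=1, t=-5   [147*(1) + 29*(-5) = 2]
q=14: r=1, s=-14, t=71   [147*(-14) + 29*(71) = 1]
q=2: r=0, s=29, t=-147   [147*(29) + 29*(-147) = 0]
GCD = 1 with t = 71, so 29*(71) ≡ 1 (mod 147)
Inverse = 71 mod 147 = 71
Check: 29 * 71 = 2059 ≡ 1 (mod 147)

29^(-1) ≡ 71 (mod 147)


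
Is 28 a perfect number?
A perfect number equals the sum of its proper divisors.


Proper divisors of 28: 1, 2, 4, 7, 14
Sum = 1 + 2 + 4 + 7 + 14 = 28

Yes, 28 is perfect (28 = 28)


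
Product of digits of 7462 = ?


7 × 4 × 6 × 2 = 336


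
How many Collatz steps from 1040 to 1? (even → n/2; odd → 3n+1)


1040 → 520 → 260 → 130 → 65 → 196 → 98 → 49 → 148 → 74 → 37 → 112 → 56 → 28 → 14 → 7 → 22 → 11 → 34 → 17 → 52 → 26 → 13 → 40 → 20 → 10 → 5 → 16 → 8 → 4 → 2 → 1
Total steps = 31

31 steps


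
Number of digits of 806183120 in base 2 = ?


806183120 in base 2 = 110000000011010110000011010000
Number of digits = 30

30 digits (base 2)


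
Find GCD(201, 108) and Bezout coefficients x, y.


Tabular extended Euclidean (each row: r = 201*s + 108*t):
r=201, s=1, t=0
r=108, s=0, t=1
q=1: r=93, s=1, t=-1   [201*(1) + 108*(-1) = 93]
q=1: r=15, s=-1, t=2   [201*(-1) + 108*(2) = 15]
q=6: r=3, s=7, t=-13   [201*(7) + 108*(-13) = 3]
q=5: r=0, s=-36, t=67   [201*(-36) + 108*(67) = 0]
GCD = 3; from the row with r=3: x=7, y=-13
Check: 201*(7) + 108*(-13) = 1407 - 1404 = 3

GCD = 3, x = 7, y = -13


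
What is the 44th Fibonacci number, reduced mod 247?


F(k) mod 247 for k=1..44:
1, 1, 2, 3, 5, 8, 13, 21, 34, 55, 89, 144, 233, 130, 116, 246, 115, 114, 229, 96, 78, 174, 5, 179, 184, 116, 53, 169, 222, 144, 119, 16, 135, 151, 39, 190, 229, 172, 154, 79, 233, 65, 51, 116
F(44) mod 247 = 116


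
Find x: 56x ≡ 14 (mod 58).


GCD(56, 58) = 2 divides 14
Divide: 28x ≡ 7 (mod 29)
x ≡ 22 (mod 29)


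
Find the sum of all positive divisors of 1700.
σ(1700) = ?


Divisors of 1700: 1, 2, 4, 5, 10, 17, 20, 25, 34, 50, 68, 85, 100, 170, 340, 425, 850, 1700
Sum = 1 + 2 + 4 + 5 + 10 + 17 + 20 + 25 + 34 + 50 + 68 + 85 + 100 + 170 + 340 + 425 + 850 + 1700 = 3906

σ(1700) = 3906


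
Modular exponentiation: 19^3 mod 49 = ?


19^1 mod 49 = 19
19^2 mod 49 = 18
19^3 mod 49 = 48


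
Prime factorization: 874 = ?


874 / 2 = 437
437 / 19 = 23
23 / 23 = 1
874 = 2 × 19 × 23


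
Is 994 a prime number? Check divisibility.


994 / 2 = 497 (exact division)
994 is NOT prime.

No, 994 is not prime


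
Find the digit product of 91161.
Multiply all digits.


9 × 1 × 1 × 6 × 1 = 54


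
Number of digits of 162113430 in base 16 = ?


162113430 in base 16 = 9A9A796
Number of digits = 7

7 digits (base 16)


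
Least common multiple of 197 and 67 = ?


GCD(197, 67) = 1
LCM = 197*67/1 = 13199/1 = 13199

LCM = 13199


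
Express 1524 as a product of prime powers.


1524 / 2 = 762
762 / 2 = 381
381 / 3 = 127
127 / 127 = 1
1524 = 2^2 × 3 × 127


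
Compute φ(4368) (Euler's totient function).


4368 = 2^4 × 3 × 7 × 13
Prime factors: 2, 3, 7, 13
φ(4368) = 4368 × (1-1/2) × (1-1/3) × (1-1/7) × (1-1/13)
= 4368 × 1/2 × 2/3 × 6/7 × 12/13 = 1152

φ(4368) = 1152


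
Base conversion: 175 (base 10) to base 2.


175 (base 10) = 175 (decimal)
175 (decimal) = 10101111 (base 2)


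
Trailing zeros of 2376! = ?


floor(2376/5) = 475
floor(2376/25) = 95
floor(2376/125) = 19
floor(2376/625) = 3
Total = 592

592 trailing zeros


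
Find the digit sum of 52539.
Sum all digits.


5 + 2 + 5 + 3 + 9 = 24


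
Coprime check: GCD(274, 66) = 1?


Euclidean algorithm:
274 = 4 * 66 + 10
66 = 6 * 10 + 6
10 = 1 * 6 + 4
6 = 1 * 4 + 2
4 = 2 * 2 + 0
GCD(274, 66) = 2

No, not coprime (GCD = 2)


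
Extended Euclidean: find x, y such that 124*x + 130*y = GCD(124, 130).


Tabular extended Euclidean (each row: r = 124*s + 130*t):
r=124, s=1, t=0
r=130, s=0, t=1
q=0: r=124, s=1, t=0   [124*(1) + 130*(0) = 124]
q=1: r=6, s=-1, t=1   [124*(-1) + 130*(1) = 6]
q=20: r=4, s=21, t=-20   [124*(21) + 130*(-20) = 4]
q=1: r=2, s=-22, t=21   [124*(-22) + 130*(21) = 2]
q=2: r=0, s=65, t=-62   [124*(65) + 130*(-62) = 0]
GCD = 2; from the row with r=2: x=-22, y=21
Check: 124*(-22) + 130*(21) = -2728 + 2730 = 2

GCD = 2, x = -22, y = 21


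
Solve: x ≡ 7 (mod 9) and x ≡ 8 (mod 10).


M = 9*10 = 90
M1 = M/9 = 10, M2 = M/10 = 9
M1^(-1) mod 9 = 1, M2^(-1) mod 10 = 9
x = 7*10*1 + 8*9*9 = 718
718 mod 90 = 88
Check: 88 mod 9 = 7 ✓, 88 mod 10 = 8 ✓

x ≡ 88 (mod 90)


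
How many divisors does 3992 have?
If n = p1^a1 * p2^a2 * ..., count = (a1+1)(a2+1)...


3992 = 2^3 × 499^1
d(3992) = (3+1) × (1+1) = 8

8 divisors


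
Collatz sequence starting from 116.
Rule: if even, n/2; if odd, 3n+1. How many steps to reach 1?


116 → 58 → 29 → 88 → 44 → 22 → 11 → 34 → 17 → 52 → 26 → 13 → 40 → 20 → 10 → 5 → 16 → 8 → 4 → 2 → 1
Total steps = 20

20 steps


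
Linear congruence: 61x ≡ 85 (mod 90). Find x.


GCD(61, 90) = 1, unique solution
a^(-1) mod 90 = 31
x = 31 * 85 mod 90 = 25

x ≡ 25 (mod 90)


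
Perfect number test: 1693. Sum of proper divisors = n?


Proper divisors of 1693: 1
Sum = 1 = 1

No, 1693 is not perfect (1 ≠ 1693)


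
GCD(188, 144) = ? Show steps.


188 = 1 * 144 + 44
144 = 3 * 44 + 12
44 = 3 * 12 + 8
12 = 1 * 8 + 4
8 = 2 * 4 + 0
GCD = 4


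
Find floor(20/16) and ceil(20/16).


20/16 = 1.2500
floor = 1
ceil = 2

floor = 1, ceil = 2


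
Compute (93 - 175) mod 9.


93 - 175 = -82
-82 mod 9 = 8


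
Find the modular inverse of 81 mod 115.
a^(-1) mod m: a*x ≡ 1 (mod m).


Use the extended Euclidean algorithm on (115, 81); each row r = 115*s + 81*t:
r=115, s=1, t=0
r=81, s=0, t=1
q=1: r=34, s=1, t=-1   [115*(1) + 81*(-1) = 34]
q=2: r=13, s=-2, t=3   [115*(-2) + 81*(3) = 13]
q=2: r=8, s=5, t=-7   [115*(5) + 81*(-7) = 8]
q=1: r=5, s=-7, t=10   [115*(-7) + 81*(10) = 5]
q=1: r=3, s=12, t=-17   [115*(12) + 81*(-17) = 3]
q=1: r=2, s=-19, t=27   [115*(-19) + 81*(27) = 2]
q=1: r=1, s=31, t=-44   [115*(31) + 81*(-44) = 1]
q=2: r=0, s=-81, t=115   [115*(-81) + 81*(115) = 0]
GCD = 1 with t = -44, so 81*(-44) ≡ 1 (mod 115)
Inverse = -44 mod 115 = 71
Check: 81 * 71 = 5751 ≡ 1 (mod 115)

81^(-1) ≡ 71 (mod 115)


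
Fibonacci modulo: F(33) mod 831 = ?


F(k) mod 831 for k=1..33:
1, 1, 2, 3, 5, 8, 13, 21, 34, 55, 89, 144, 233, 377, 610, 156, 766, 91, 26, 117, 143, 260, 403, 663, 235, 67, 302, 369, 671, 209, 49, 258, 307
F(33) mod 831 = 307


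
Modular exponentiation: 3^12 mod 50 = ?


3^1 mod 50 = 3
3^2 mod 50 = 9
3^3 mod 50 = 27
3^4 mod 50 = 31
3^5 mod 50 = 43
3^6 mod 50 = 29
3^7 mod 50 = 37
3^8 mod 50 = 11
3^9 mod 50 = 33
3^10 mod 50 = 49
3^11 mod 50 = 47
3^12 mod 50 = 41


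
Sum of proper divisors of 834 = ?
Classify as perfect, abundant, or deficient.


Proper divisors: 1, 2, 3, 6, 139, 278, 417
Sum = 1 + 2 + 3 + 6 + 139 + 278 + 417 = 846
846 > 834 → abundant

s(834) = 846 (abundant)


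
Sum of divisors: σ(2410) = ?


Divisors of 2410: 1, 2, 5, 10, 241, 482, 1205, 2410
Sum = 1 + 2 + 5 + 10 + 241 + 482 + 1205 + 2410 = 4356

σ(2410) = 4356


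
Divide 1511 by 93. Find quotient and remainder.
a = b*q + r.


1511 = 93 * 16 + 23
Check: 1488 + 23 = 1511

q = 16, r = 23


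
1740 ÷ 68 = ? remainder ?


1740 = 68 * 25 + 40
Check: 1700 + 40 = 1740

q = 25, r = 40


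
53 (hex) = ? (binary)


53 (base 16) = 83 (decimal)
83 (decimal) = 1010011 (base 2)


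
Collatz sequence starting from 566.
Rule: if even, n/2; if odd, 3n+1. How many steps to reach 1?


566 → 283 → 850 → 425 → 1276 → 638 → 319 → 958 → 479 → 1438 → 719 → 2158 → 1079 → 3238 → 1619 → 4858 → 2429 → 7288 → 3644 → 1822 → 911 → 2734 → 1367 → 4102 → 2051 → 6154 → 3077 → 9232 → 4616 → 2308 → 1154 → 577 → 1732 → 866 → 433 → 1300 → 650 → 325 → 976 → 488 → 244 → 122 → 61 → 184 → 92 → 46 → 23 → 70 → 35 → 106 → 53 → 160 → 80 → 40 → 20 → 10 → 5 → 16 → 8 → 4 → 2 → 1
Total steps = 61

61 steps


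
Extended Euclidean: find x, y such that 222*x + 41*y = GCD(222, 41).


Tabular extended Euclidean (each row: r = 222*s + 41*t):
r=222, s=1, t=0
r=41, s=0, t=1
q=5: r=17, s=1, t=-5   [222*(1) + 41*(-5) = 17]
q=2: r=7, s=-2, t=11   [222*(-2) + 41*(11) = 7]
q=2: r=3, s=5, t=-27   [222*(5) + 41*(-27) = 3]
q=2: r=1, s=-12, t=65   [222*(-12) + 41*(65) = 1]
q=3: r=0, s=41, t=-222   [222*(41) + 41*(-222) = 0]
GCD = 1; from the row with r=1: x=-12, y=65
Check: 222*(-12) + 41*(65) = -2664 + 2665 = 1

GCD = 1, x = -12, y = 65


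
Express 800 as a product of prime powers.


800 / 2 = 400
400 / 2 = 200
200 / 2 = 100
100 / 2 = 50
50 / 2 = 25
25 / 5 = 5
5 / 5 = 1
800 = 2^5 × 5^2


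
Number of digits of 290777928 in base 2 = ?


290777928 in base 2 = 10001010101001110101101001000
Number of digits = 29

29 digits (base 2)


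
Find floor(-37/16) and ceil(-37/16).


-37/16 = -2.3125
floor = -3
ceil = -2

floor = -3, ceil = -2


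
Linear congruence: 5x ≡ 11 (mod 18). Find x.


GCD(5, 18) = 1, unique solution
a^(-1) mod 18 = 11
x = 11 * 11 mod 18 = 13

x ≡ 13 (mod 18)


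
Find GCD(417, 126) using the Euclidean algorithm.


417 = 3 * 126 + 39
126 = 3 * 39 + 9
39 = 4 * 9 + 3
9 = 3 * 3 + 0
GCD = 3


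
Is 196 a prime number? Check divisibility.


196 / 2 = 98 (exact division)
196 is NOT prime.

No, 196 is not prime


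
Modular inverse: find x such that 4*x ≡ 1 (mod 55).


Use the extended Euclidean algorithm on (55, 4); each row r = 55*s + 4*t:
r=55, s=1, t=0
r=4, s=0, t=1
q=13: r=3, s=1, t=-13   [55*(1) + 4*(-13) = 3]
q=1: r=1, s=-1, t=14   [55*(-1) + 4*(14) = 1]
q=3: r=0, s=4, t=-55   [55*(4) + 4*(-55) = 0]
GCD = 1 with t = 14, so 4*(14) ≡ 1 (mod 55)
Inverse = 14 mod 55 = 14
Check: 4 * 14 = 56 ≡ 1 (mod 55)

4^(-1) ≡ 14 (mod 55)


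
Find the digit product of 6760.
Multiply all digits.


6 × 7 × 6 × 0 = 0


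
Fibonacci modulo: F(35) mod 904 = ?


F(k) mod 904 for k=1..35:
1, 1, 2, 3, 5, 8, 13, 21, 34, 55, 89, 144, 233, 377, 610, 83, 693, 776, 565, 437, 98, 535, 633, 264, 897, 257, 250, 507, 757, 360, 213, 573, 786, 455, 337
F(35) mod 904 = 337


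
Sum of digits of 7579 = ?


7 + 5 + 7 + 9 = 28


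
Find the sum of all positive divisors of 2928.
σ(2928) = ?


Divisors of 2928: 1, 2, 3, 4, 6, 8, 12, 16, 24, 48, 61, 122, 183, 244, 366, 488, 732, 976, 1464, 2928
Sum = 1 + 2 + 3 + 4 + 6 + 8 + 12 + 16 + 24 + 48 + 61 + 122 + 183 + 244 + 366 + 488 + 732 + 976 + 1464 + 2928 = 7688

σ(2928) = 7688


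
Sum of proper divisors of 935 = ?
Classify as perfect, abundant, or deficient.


Proper divisors: 1, 5, 11, 17, 55, 85, 187
Sum = 1 + 5 + 11 + 17 + 55 + 85 + 187 = 361
361 < 935 → deficient

s(935) = 361 (deficient)


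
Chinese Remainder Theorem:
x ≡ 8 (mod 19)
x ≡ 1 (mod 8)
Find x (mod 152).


M = 19*8 = 152
M1 = M/19 = 8, M2 = M/8 = 19
M1^(-1) mod 19 = 12, M2^(-1) mod 8 = 3
x = 8*8*12 + 1*19*3 = 825
825 mod 152 = 65
Check: 65 mod 19 = 8 ✓, 65 mod 8 = 1 ✓

x ≡ 65 (mod 152)


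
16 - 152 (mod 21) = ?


16 - 152 = -136
-136 mod 21 = 11


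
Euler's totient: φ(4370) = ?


4370 = 2 × 5 × 19 × 23
Prime factors: 2, 5, 19, 23
φ(4370) = 4370 × (1-1/2) × (1-1/5) × (1-1/19) × (1-1/23)
= 4370 × 1/2 × 4/5 × 18/19 × 22/23 = 1584

φ(4370) = 1584


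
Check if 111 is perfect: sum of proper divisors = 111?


Proper divisors of 111: 1, 3, 37
Sum = 1 + 3 + 37 = 41

No, 111 is not perfect (41 ≠ 111)


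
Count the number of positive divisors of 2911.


2911 = 41^1 × 71^1
d(2911) = (1+1) × (1+1) = 4

4 divisors


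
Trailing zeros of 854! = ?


floor(854/5) = 170
floor(854/25) = 34
floor(854/125) = 6
floor(854/625) = 1
Total = 211

211 trailing zeros


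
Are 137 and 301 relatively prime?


Euclidean algorithm:
301 = 2 * 137 + 27
137 = 5 * 27 + 2
27 = 13 * 2 + 1
2 = 2 * 1 + 0
GCD(137, 301) = 1

Yes, coprime (GCD = 1)


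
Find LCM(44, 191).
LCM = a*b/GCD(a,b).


GCD(44, 191) = 1
LCM = 44*191/1 = 8404/1 = 8404

LCM = 8404


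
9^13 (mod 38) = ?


9^1 mod 38 = 9
9^2 mod 38 = 5
9^3 mod 38 = 7
9^4 mod 38 = 25
9^5 mod 38 = 35
9^6 mod 38 = 11
9^7 mod 38 = 23
9^8 mod 38 = 17
9^9 mod 38 = 1
9^10 mod 38 = 9
9^11 mod 38 = 5
9^12 mod 38 = 7
9^13 mod 38 = 25


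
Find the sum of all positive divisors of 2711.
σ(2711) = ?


Divisors of 2711: 1, 2711
Sum = 1 + 2711 = 2712

σ(2711) = 2712


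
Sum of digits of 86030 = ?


8 + 6 + 0 + 3 + 0 = 17


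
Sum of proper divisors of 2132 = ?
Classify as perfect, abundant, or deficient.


Proper divisors: 1, 2, 4, 13, 26, 41, 52, 82, 164, 533, 1066
Sum = 1 + 2 + 4 + 13 + 26 + 41 + 52 + 82 + 164 + 533 + 1066 = 1984
1984 < 2132 → deficient

s(2132) = 1984 (deficient)


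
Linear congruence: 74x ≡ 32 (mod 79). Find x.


GCD(74, 79) = 1, unique solution
a^(-1) mod 79 = 63
x = 63 * 32 mod 79 = 41

x ≡ 41 (mod 79)


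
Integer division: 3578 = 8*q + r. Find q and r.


3578 = 8 * 447 + 2
Check: 3576 + 2 = 3578

q = 447, r = 2


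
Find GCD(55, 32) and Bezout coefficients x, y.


Tabular extended Euclidean (each row: r = 55*s + 32*t):
r=55, s=1, t=0
r=32, s=0, t=1
q=1: r=23, s=1, t=-1   [55*(1) + 32*(-1) = 23]
q=1: r=9, s=-1, t=2   [55*(-1) + 32*(2) = 9]
q=2: r=5, s=3, t=-5   [55*(3) + 32*(-5) = 5]
q=1: r=4, s=-4, t=7   [55*(-4) + 32*(7) = 4]
q=1: r=1, s=7, t=-12   [55*(7) + 32*(-12) = 1]
q=4: r=0, s=-32, t=55   [55*(-32) + 32*(55) = 0]
GCD = 1; from the row with r=1: x=7, y=-12
Check: 55*(7) + 32*(-12) = 385 - 384 = 1

GCD = 1, x = 7, y = -12


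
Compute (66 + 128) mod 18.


66 + 128 = 194
194 mod 18 = 14


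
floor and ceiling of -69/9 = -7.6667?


-69/9 = -7.6667
floor = -8
ceil = -7

floor = -8, ceil = -7


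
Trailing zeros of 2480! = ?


floor(2480/5) = 496
floor(2480/25) = 99
floor(2480/125) = 19
floor(2480/625) = 3
Total = 617

617 trailing zeros


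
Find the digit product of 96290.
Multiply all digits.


9 × 6 × 2 × 9 × 0 = 0


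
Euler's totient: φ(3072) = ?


3072 = 2^10 × 3
Prime factors: 2, 3
φ(3072) = 3072 × (1-1/2) × (1-1/3)
= 3072 × 1/2 × 2/3 = 1024

φ(3072) = 1024


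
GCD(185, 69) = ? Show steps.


185 = 2 * 69 + 47
69 = 1 * 47 + 22
47 = 2 * 22 + 3
22 = 7 * 3 + 1
3 = 3 * 1 + 0
GCD = 1


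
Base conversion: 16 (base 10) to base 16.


16 (base 10) = 16 (decimal)
16 (decimal) = 10 (base 16)


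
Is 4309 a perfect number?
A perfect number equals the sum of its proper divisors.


Proper divisors of 4309: 1, 31, 139
Sum = 1 + 31 + 139 = 171

No, 4309 is not perfect (171 ≠ 4309)
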